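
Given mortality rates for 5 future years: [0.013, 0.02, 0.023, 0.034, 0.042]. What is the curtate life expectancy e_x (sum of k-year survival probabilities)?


e_x = sum_{k=1}^{n} k_p_x
k_p_x values:
  1_p_x = 0.987
  2_p_x = 0.96726
  3_p_x = 0.945013
  4_p_x = 0.912883
  5_p_x = 0.874542
e_x = 4.6867


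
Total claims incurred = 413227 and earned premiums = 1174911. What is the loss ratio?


Loss ratio = claims / premiums
= 413227 / 1174911
= 0.3517


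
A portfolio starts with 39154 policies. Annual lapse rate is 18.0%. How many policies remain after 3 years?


remaining = initial * (1 - lapse)^years
= 39154 * (1 - 0.18)^3
= 39154 * 0.551368
= 21588.2627


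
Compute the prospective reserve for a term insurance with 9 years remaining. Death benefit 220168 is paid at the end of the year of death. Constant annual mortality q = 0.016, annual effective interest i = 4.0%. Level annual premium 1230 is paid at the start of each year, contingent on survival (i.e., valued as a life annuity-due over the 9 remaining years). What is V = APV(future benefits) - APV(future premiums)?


v = 1/(1+i) = 0.961538
APV(future benefits) per unit = sum_{k=0}^{8} k_p_x * q * v^(k+1) = 0.112099
APV(future benefits) = 220168 * 0.112099 = 24680.6277
Life annuity-due factor ä_{x:9} = sum_{k=0}^{8} k_p_x * v^k = 7.286439
APV(future premiums) = 1230 * 7.286439 = 8962.3205
V = 24680.6277 - 8962.3205
= 15718.3072


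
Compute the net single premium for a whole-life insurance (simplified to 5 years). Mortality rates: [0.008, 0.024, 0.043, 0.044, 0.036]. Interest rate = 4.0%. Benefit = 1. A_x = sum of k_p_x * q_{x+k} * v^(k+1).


v = 0.961538
Year 0: k_p_x=1.0, q=0.008, term=0.007692
Year 1: k_p_x=0.992, q=0.024, term=0.022012
Year 2: k_p_x=0.968192, q=0.043, term=0.037011
Year 3: k_p_x=0.92656, q=0.044, term=0.034849
Year 4: k_p_x=0.885791, q=0.036, term=0.02621
A_x = 0.1278


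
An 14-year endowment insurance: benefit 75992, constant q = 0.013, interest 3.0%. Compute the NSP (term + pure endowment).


Term component = 10328.0756
Pure endowment = 14_p_x * v^14 * benefit = 0.832607 * 0.661118 * 75992 = 41829.9038
NSP = 52157.9794


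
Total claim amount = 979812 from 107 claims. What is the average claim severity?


severity = total / number
= 979812 / 107
= 9157.1215


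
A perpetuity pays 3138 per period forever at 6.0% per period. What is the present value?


PV = PMT / i
= 3138 / 0.06
= 52300.0


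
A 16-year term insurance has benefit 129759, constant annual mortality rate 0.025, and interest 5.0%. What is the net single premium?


NSP = benefit * sum_{k=0}^{n-1} k_p_x * q * v^(k+1)
With constant q=0.025, v=0.952381
Sum = 0.231492
NSP = 129759 * 0.231492
= 30038.1785


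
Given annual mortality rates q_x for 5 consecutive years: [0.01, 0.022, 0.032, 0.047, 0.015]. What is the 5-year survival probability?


p_k = 1 - q_k for each year
Survival = product of (1 - q_k)
= 0.99 * 0.978 * 0.968 * 0.953 * 0.985
= 0.8798


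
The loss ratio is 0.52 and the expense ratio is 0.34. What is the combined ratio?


Combined ratio = loss ratio + expense ratio
= 0.52 + 0.34
= 0.86


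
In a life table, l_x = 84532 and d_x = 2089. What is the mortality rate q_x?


q_x = d_x / l_x
= 2089 / 84532
= 0.0247


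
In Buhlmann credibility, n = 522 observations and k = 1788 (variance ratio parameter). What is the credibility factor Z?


Z = n / (n + k)
= 522 / (522 + 1788)
= 522 / 2310
= 0.226


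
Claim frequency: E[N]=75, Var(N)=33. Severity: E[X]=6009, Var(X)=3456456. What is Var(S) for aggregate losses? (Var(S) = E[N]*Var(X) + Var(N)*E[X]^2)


Var(S) = E[N]*Var(X) + Var(N)*E[X]^2
= 75*3456456 + 33*6009^2
= 259234200 + 1191566673
= 1.4508e+09


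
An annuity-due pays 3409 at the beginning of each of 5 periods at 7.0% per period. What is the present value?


PV_due = PMT * (1-(1+i)^(-n))/i * (1+i)
PV_immediate = 13977.5731
PV_due = 13977.5731 * 1.07
= 14956.0032


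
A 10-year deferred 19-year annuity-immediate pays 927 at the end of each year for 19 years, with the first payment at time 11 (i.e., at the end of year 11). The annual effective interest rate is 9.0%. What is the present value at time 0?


PV at time 10 of the 19-year annuity-immediate:
a_n = 927 * (1-(1+0.09)^(-19))/0.09 = 8296.7564
Discount back 10 years to time 0:
PV = 8296.7564 * (1+0.09)^(-10)
= 8296.7564 * 0.422411
= 3504.6396


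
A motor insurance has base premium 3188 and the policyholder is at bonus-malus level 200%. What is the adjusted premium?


adjusted = base * BM_level / 100
= 3188 * 200 / 100
= 3188 * 2.0
= 6376.0


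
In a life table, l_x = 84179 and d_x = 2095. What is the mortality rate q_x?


q_x = d_x / l_x
= 2095 / 84179
= 0.0249


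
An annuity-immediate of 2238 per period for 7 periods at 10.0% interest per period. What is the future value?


FV = PMT * ((1+i)^n - 1) / i
= 2238 * ((1.1)^7 - 1) / 0.1
= 2238 * (1.948717 - 1) / 0.1
= 21232.2887


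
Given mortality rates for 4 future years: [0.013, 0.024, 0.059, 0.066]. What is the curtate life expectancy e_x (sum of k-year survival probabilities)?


e_x = sum_{k=1}^{n} k_p_x
k_p_x values:
  1_p_x = 0.987
  2_p_x = 0.963312
  3_p_x = 0.906477
  4_p_x = 0.846649
e_x = 3.7034


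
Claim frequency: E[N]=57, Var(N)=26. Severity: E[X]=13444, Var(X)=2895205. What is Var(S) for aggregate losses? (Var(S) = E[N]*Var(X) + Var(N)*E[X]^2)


Var(S) = E[N]*Var(X) + Var(N)*E[X]^2
= 57*2895205 + 26*13444^2
= 165026685 + 4699269536
= 4.8643e+09


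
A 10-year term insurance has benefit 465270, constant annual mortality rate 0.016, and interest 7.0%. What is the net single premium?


NSP = benefit * sum_{k=0}^{n-1} k_p_x * q * v^(k+1)
With constant q=0.016, v=0.934579
Sum = 0.105558
NSP = 465270 * 0.105558
= 49112.898


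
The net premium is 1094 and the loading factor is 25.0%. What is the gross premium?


Gross = net * (1 + loading)
= 1094 * (1 + 0.25)
= 1094 * 1.25
= 1367.5


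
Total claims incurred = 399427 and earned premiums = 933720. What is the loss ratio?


Loss ratio = claims / premiums
= 399427 / 933720
= 0.4278


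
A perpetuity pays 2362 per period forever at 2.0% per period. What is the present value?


PV = PMT / i
= 2362 / 0.02
= 118100.0


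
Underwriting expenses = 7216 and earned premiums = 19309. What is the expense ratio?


Expense ratio = expenses / premiums
= 7216 / 19309
= 0.3737


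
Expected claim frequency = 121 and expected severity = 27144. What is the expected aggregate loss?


E[S] = E[N] * E[X]
= 121 * 27144
= 3.2844e+06


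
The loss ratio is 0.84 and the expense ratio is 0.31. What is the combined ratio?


Combined ratio = loss ratio + expense ratio
= 0.84 + 0.31
= 1.15


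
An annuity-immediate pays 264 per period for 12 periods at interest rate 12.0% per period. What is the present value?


PV = PMT * (1 - (1+i)^(-n)) / i
= 264 * (1 - (1+0.12)^(-12)) / 0.12
= 264 * (1 - 0.256675) / 0.12
= 264 * 6.194374
= 1635.3148


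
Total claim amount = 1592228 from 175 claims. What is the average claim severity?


severity = total / number
= 1592228 / 175
= 9098.4457


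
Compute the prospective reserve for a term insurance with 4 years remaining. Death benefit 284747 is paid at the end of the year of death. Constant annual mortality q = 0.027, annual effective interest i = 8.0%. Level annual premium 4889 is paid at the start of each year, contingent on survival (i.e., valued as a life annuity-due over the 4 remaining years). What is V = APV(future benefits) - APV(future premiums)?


v = 1/(1+i) = 0.925926
APV(future benefits) per unit = sum_{k=0}^{3} k_p_x * q * v^(k+1) = 0.086096
APV(future benefits) = 284747 * 0.086096 = 24515.6188
Life annuity-due factor ä_{x:4} = sum_{k=0}^{3} k_p_x * v^k = 3.443846
APV(future premiums) = 4889 * 3.443846 = 16836.9619
V = 24515.6188 - 16836.9619
= 7678.6568


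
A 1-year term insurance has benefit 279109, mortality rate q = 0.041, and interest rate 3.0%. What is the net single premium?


NSP = benefit * q * v
v = 1/(1+i) = 0.970874
NSP = 279109 * 0.041 * 0.970874
= 11110.1641


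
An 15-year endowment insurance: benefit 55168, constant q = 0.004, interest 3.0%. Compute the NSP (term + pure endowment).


Term component = 2567.5181
Pure endowment = 15_p_x * v^15 * benefit = 0.941651 * 0.641862 * 55168 = 33344.0958
NSP = 35911.614


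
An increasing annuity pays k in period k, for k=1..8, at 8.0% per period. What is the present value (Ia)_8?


(Ia)_n = sum_{k=1}^{n} k * v^k, v = 1/(1+i)
v = 0.925926
Sum computed term by term:
(Ia)_8 = 23.5527


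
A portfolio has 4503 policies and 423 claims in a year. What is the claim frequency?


frequency = claims / policies
= 423 / 4503
= 0.0939


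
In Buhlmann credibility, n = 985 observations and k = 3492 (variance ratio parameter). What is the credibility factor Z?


Z = n / (n + k)
= 985 / (985 + 3492)
= 985 / 4477
= 0.22


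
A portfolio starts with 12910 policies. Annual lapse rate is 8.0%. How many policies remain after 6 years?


remaining = initial * (1 - lapse)^years
= 12910 * (1 - 0.08)^6
= 12910 * 0.606355
= 7828.0431


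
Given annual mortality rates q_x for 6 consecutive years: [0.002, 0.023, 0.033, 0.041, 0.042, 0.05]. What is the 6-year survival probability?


p_k = 1 - q_k for each year
Survival = product of (1 - q_k)
= 0.998 * 0.977 * 0.967 * 0.959 * 0.958 * 0.95
= 0.8229


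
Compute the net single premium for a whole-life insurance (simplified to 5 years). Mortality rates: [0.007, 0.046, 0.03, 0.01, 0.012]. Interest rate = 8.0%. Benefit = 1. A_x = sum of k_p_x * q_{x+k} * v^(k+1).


v = 0.925926
Year 0: k_p_x=1.0, q=0.007, term=0.006481
Year 1: k_p_x=0.993, q=0.046, term=0.039162
Year 2: k_p_x=0.947322, q=0.03, term=0.02256
Year 3: k_p_x=0.918902, q=0.01, term=0.006754
Year 4: k_p_x=0.909713, q=0.012, term=0.00743
A_x = 0.0824


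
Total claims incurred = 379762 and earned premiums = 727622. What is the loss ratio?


Loss ratio = claims / premiums
= 379762 / 727622
= 0.5219


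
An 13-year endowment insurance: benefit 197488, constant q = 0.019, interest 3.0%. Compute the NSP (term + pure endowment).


Term component = 35940.937
Pure endowment = 13_p_x * v^13 * benefit = 0.779286 * 0.680951 * 197488 = 104798.2152
NSP = 140739.1522


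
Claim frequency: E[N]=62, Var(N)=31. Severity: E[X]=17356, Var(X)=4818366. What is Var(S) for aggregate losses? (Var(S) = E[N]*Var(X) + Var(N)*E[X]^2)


Var(S) = E[N]*Var(X) + Var(N)*E[X]^2
= 62*4818366 + 31*17356^2
= 298738692 + 9338152816
= 9.6369e+09


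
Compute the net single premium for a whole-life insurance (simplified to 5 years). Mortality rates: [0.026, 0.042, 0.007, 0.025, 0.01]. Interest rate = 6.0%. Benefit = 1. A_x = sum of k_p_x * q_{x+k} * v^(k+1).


v = 0.943396
Year 0: k_p_x=1.0, q=0.026, term=0.024528
Year 1: k_p_x=0.974, q=0.042, term=0.036408
Year 2: k_p_x=0.933092, q=0.007, term=0.005484
Year 3: k_p_x=0.92656, q=0.025, term=0.018348
Year 4: k_p_x=0.903396, q=0.01, term=0.006751
A_x = 0.0915


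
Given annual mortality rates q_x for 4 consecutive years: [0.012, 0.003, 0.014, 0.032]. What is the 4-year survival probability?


p_k = 1 - q_k for each year
Survival = product of (1 - q_k)
= 0.988 * 0.997 * 0.986 * 0.968
= 0.9402


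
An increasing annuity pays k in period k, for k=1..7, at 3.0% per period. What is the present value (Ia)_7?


(Ia)_n = sum_{k=1}^{n} k * v^k, v = 1/(1+i)
v = 0.970874
Sum computed term by term:
(Ia)_7 = 24.185


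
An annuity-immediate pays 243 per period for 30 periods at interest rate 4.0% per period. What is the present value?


PV = PMT * (1 - (1+i)^(-n)) / i
= 243 * (1 - (1+0.04)^(-30)) / 0.04
= 243 * (1 - 0.308319) / 0.04
= 243 * 17.292033
= 4201.9641


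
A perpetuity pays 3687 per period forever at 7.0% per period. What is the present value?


PV = PMT / i
= 3687 / 0.07
= 52671.4286


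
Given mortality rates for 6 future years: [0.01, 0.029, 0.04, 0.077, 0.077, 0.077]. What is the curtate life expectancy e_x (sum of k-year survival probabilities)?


e_x = sum_{k=1}^{n} k_p_x
k_p_x values:
  1_p_x = 0.99
  2_p_x = 0.96129
  3_p_x = 0.922838
  4_p_x = 0.85178
  5_p_x = 0.786193
  6_p_x = 0.725656
e_x = 5.2378


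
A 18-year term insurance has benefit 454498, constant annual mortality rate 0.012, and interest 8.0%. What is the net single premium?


NSP = benefit * sum_{k=0}^{n-1} k_p_x * q * v^(k+1)
With constant q=0.012, v=0.925926
Sum = 0.104169
NSP = 454498 * 0.104169
= 47344.589


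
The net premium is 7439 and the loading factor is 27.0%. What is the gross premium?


Gross = net * (1 + loading)
= 7439 * (1 + 0.27)
= 7439 * 1.27
= 9447.53


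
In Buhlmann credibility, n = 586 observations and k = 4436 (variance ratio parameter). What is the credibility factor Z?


Z = n / (n + k)
= 586 / (586 + 4436)
= 586 / 5022
= 0.1167


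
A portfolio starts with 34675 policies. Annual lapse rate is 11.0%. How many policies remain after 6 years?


remaining = initial * (1 - lapse)^years
= 34675 * (1 - 0.11)^6
= 34675 * 0.496981
= 17232.8263


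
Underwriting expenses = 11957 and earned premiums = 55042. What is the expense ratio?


Expense ratio = expenses / premiums
= 11957 / 55042
= 0.2172


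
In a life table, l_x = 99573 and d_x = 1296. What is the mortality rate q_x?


q_x = d_x / l_x
= 1296 / 99573
= 0.013


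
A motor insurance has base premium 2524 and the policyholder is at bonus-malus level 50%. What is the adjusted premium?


adjusted = base * BM_level / 100
= 2524 * 50 / 100
= 2524 * 0.5
= 1262.0


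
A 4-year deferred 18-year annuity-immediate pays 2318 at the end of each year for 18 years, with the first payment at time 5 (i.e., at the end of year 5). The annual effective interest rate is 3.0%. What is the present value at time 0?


PV at time 4 of the 18-year annuity-immediate:
a_n = 2318 * (1-(1+0.03)^(-18))/0.03 = 31880.6433
Discount back 4 years to time 0:
PV = 31880.6433 * (1+0.03)^(-4)
= 31880.6433 * 0.888487
= 28325.5387


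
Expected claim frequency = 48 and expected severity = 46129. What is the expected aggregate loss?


E[S] = E[N] * E[X]
= 48 * 46129
= 2.2142e+06


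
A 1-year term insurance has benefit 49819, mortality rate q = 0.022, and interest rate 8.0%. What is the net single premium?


NSP = benefit * q * v
v = 1/(1+i) = 0.925926
NSP = 49819 * 0.022 * 0.925926
= 1014.8315


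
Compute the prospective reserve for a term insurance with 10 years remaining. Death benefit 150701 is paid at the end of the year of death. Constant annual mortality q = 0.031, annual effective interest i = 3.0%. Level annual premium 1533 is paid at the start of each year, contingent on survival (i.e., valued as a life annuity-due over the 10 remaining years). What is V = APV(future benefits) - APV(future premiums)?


v = 1/(1+i) = 0.970874
APV(future benefits) per unit = sum_{k=0}^{9} k_p_x * q * v^(k+1) = 0.232204
APV(future benefits) = 150701 * 0.232204 = 34993.3986
Life annuity-due factor ä_{x:10} = sum_{k=0}^{9} k_p_x * v^k = 7.71517
APV(future premiums) = 1533 * 7.71517 = 11827.3562
V = 34993.3986 - 11827.3562
= 23166.0424


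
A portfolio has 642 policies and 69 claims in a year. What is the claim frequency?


frequency = claims / policies
= 69 / 642
= 0.1075


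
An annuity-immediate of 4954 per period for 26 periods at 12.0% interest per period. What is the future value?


FV = PMT * ((1+i)^n - 1) / i
= 4954 * ((1.12)^26 - 1) / 0.12
= 4954 * (19.040072 - 1) / 0.12
= 744754.3113


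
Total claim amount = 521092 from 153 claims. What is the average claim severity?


severity = total / number
= 521092 / 153
= 3405.8301


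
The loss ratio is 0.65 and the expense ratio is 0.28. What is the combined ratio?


Combined ratio = loss ratio + expense ratio
= 0.65 + 0.28
= 0.93


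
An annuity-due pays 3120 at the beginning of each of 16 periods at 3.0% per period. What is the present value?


PV_due = PMT * (1-(1+i)^(-n))/i * (1+i)
PV_immediate = 39190.6383
PV_due = 39190.6383 * 1.03
= 40366.3575


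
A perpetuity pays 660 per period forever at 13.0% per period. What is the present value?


PV = PMT / i
= 660 / 0.13
= 5076.9231


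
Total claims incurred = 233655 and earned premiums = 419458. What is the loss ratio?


Loss ratio = claims / premiums
= 233655 / 419458
= 0.557


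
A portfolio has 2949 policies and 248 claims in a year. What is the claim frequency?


frequency = claims / policies
= 248 / 2949
= 0.0841


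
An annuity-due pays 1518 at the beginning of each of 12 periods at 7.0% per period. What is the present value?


PV_due = PMT * (1-(1+i)^(-n))/i * (1+i)
PV_immediate = 12056.9978
PV_due = 12056.9978 * 1.07
= 12900.9876


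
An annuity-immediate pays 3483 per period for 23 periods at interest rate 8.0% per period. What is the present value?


PV = PMT * (1 - (1+i)^(-n)) / i
= 3483 * (1 - (1+0.08)^(-23)) / 0.08
= 3483 * (1 - 0.170315) / 0.08
= 3483 * 10.371059
= 36122.3983


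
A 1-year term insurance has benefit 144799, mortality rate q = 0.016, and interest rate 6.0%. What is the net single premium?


NSP = benefit * q * v
v = 1/(1+i) = 0.943396
NSP = 144799 * 0.016 * 0.943396
= 2185.6453


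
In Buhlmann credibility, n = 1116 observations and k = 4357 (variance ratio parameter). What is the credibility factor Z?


Z = n / (n + k)
= 1116 / (1116 + 4357)
= 1116 / 5473
= 0.2039


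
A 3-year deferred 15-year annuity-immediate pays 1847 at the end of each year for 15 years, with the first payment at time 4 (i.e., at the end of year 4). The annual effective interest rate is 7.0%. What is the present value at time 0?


PV at time 3 of the 15-year annuity-immediate:
a_n = 1847 * (1-(1+0.07)^(-15))/0.07 = 16822.3172
Discount back 3 years to time 0:
PV = 16822.3172 * (1+0.07)^(-3)
= 16822.3172 * 0.816298
= 13732.0218


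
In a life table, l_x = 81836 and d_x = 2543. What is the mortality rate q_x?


q_x = d_x / l_x
= 2543 / 81836
= 0.0311


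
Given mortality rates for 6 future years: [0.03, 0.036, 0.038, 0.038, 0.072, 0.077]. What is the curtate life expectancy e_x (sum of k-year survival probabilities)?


e_x = sum_{k=1}^{n} k_p_x
k_p_x values:
  1_p_x = 0.97
  2_p_x = 0.93508
  3_p_x = 0.899547
  4_p_x = 0.865364
  5_p_x = 0.803058
  6_p_x = 0.741222
e_x = 5.2143


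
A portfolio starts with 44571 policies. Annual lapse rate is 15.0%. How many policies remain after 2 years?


remaining = initial * (1 - lapse)^years
= 44571 * (1 - 0.15)^2
= 44571 * 0.7225
= 32202.5475


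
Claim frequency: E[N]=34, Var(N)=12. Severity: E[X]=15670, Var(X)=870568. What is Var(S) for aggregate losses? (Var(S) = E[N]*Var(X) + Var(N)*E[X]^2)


Var(S) = E[N]*Var(X) + Var(N)*E[X]^2
= 34*870568 + 12*15670^2
= 29599312 + 2946586800
= 2.9762e+09


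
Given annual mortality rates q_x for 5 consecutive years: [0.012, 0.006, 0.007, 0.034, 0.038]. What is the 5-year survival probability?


p_k = 1 - q_k for each year
Survival = product of (1 - q_k)
= 0.988 * 0.994 * 0.993 * 0.966 * 0.962
= 0.9062


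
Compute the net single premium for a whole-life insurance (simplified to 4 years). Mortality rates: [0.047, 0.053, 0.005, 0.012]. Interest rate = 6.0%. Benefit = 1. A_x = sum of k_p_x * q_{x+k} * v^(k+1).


v = 0.943396
Year 0: k_p_x=1.0, q=0.047, term=0.04434
Year 1: k_p_x=0.953, q=0.053, term=0.044953
Year 2: k_p_x=0.902491, q=0.005, term=0.003789
Year 3: k_p_x=0.897979, q=0.012, term=0.008535
A_x = 0.1016


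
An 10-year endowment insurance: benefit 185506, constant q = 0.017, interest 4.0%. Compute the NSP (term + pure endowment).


Term component = 23839.1676
Pure endowment = 10_p_x * v^10 * benefit = 0.842433 * 0.675564 * 185506 = 105574.6733
NSP = 129413.8409


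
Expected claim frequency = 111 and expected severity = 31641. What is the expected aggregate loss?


E[S] = E[N] * E[X]
= 111 * 31641
= 3.5122e+06


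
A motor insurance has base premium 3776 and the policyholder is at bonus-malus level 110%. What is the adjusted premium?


adjusted = base * BM_level / 100
= 3776 * 110 / 100
= 3776 * 1.1
= 4153.6


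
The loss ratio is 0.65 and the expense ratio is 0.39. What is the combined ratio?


Combined ratio = loss ratio + expense ratio
= 0.65 + 0.39
= 1.04


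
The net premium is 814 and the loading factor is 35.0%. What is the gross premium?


Gross = net * (1 + loading)
= 814 * (1 + 0.35)
= 814 * 1.35
= 1098.9


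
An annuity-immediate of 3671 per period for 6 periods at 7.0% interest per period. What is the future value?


FV = PMT * ((1+i)^n - 1) / i
= 3671 * ((1.07)^6 - 1) / 0.07
= 3671 * (1.50073 - 1) / 0.07
= 26259.7303


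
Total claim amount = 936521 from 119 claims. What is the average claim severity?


severity = total / number
= 936521 / 119
= 7869.9244


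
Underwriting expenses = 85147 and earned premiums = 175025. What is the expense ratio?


Expense ratio = expenses / premiums
= 85147 / 175025
= 0.4865


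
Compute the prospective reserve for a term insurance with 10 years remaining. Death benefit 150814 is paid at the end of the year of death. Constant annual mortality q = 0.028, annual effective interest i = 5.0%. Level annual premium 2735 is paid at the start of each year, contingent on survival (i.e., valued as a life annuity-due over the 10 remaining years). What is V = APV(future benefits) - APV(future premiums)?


v = 1/(1+i) = 0.952381
APV(future benefits) per unit = sum_{k=0}^{9} k_p_x * q * v^(k+1) = 0.193079
APV(future benefits) = 150814 * 0.193079 = 29119.0825
Life annuity-due factor ä_{x:10} = sum_{k=0}^{9} k_p_x * v^k = 7.240479
APV(future premiums) = 2735 * 7.240479 = 19802.71
V = 29119.0825 - 19802.71
= 9316.3726


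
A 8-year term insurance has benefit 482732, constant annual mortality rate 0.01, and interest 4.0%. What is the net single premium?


NSP = benefit * sum_{k=0}^{n-1} k_p_x * q * v^(k+1)
With constant q=0.01, v=0.961538
Sum = 0.065152
NSP = 482732 * 0.065152
= 31450.906


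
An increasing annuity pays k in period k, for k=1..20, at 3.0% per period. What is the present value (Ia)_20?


(Ia)_n = sum_{k=1}^{n} k * v^k, v = 1/(1+i)
v = 0.970874
Sum computed term by term:
(Ia)_20 = 141.6761


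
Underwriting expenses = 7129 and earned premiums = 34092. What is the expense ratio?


Expense ratio = expenses / premiums
= 7129 / 34092
= 0.2091


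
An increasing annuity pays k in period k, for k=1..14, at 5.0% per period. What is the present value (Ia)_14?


(Ia)_n = sum_{k=1}^{n} k * v^k, v = 1/(1+i)
v = 0.952381
Sum computed term by term:
(Ia)_14 = 66.4524


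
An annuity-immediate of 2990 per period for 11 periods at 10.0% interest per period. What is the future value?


FV = PMT * ((1+i)^n - 1) / i
= 2990 * ((1.1)^11 - 1) / 0.1
= 2990 * (2.853117 - 1) / 0.1
= 55408.1895


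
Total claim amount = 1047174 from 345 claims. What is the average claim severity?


severity = total / number
= 1047174 / 345
= 3035.287


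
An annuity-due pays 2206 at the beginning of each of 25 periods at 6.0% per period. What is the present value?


PV_due = PMT * (1-(1+i)^(-n))/i * (1+i)
PV_immediate = 28200.0837
PV_due = 28200.0837 * 1.06
= 29892.0887


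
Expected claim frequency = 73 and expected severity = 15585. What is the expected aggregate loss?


E[S] = E[N] * E[X]
= 73 * 15585
= 1.1377e+06


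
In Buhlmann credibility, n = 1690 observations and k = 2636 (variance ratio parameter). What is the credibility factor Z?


Z = n / (n + k)
= 1690 / (1690 + 2636)
= 1690 / 4326
= 0.3907


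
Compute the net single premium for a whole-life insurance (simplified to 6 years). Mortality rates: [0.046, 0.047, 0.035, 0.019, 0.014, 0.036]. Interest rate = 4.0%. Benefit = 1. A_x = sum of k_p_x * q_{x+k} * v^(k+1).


v = 0.961538
Year 0: k_p_x=1.0, q=0.046, term=0.044231
Year 1: k_p_x=0.954, q=0.047, term=0.041455
Year 2: k_p_x=0.909162, q=0.035, term=0.028288
Year 3: k_p_x=0.877341, q=0.019, term=0.014249
Year 4: k_p_x=0.860672, q=0.014, term=0.009904
Year 5: k_p_x=0.848622, q=0.036, term=0.024144
A_x = 0.1623


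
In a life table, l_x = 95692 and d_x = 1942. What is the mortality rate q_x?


q_x = d_x / l_x
= 1942 / 95692
= 0.0203


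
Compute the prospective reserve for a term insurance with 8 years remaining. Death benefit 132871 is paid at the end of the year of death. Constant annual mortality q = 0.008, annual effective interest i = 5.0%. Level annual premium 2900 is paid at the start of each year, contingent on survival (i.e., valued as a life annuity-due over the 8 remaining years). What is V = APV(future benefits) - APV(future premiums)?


v = 1/(1+i) = 0.952381
APV(future benefits) per unit = sum_{k=0}^{7} k_p_x * q * v^(k+1) = 0.050384
APV(future benefits) = 132871 * 0.050384 = 6694.5848
Life annuity-due factor ä_{x:8} = sum_{k=0}^{7} k_p_x * v^k = 6.612912
APV(future premiums) = 2900 * 6.612912 = 19177.4454
V = 6694.5848 - 19177.4454
= -12482.8606


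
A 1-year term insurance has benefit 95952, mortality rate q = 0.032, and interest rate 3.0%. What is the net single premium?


NSP = benefit * q * v
v = 1/(1+i) = 0.970874
NSP = 95952 * 0.032 * 0.970874
= 2981.033


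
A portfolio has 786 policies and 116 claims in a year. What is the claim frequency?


frequency = claims / policies
= 116 / 786
= 0.1476


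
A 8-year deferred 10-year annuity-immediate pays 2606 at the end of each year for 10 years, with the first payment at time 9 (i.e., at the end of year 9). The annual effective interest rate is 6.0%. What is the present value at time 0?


PV at time 8 of the 10-year annuity-immediate:
a_n = 2606 * (1-(1+0.06)^(-10))/0.06 = 19180.3869
Discount back 8 years to time 0:
PV = 19180.3869 * (1+0.06)^(-8)
= 19180.3869 * 0.627412
= 12034.012


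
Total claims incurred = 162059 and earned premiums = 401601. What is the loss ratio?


Loss ratio = claims / premiums
= 162059 / 401601
= 0.4035


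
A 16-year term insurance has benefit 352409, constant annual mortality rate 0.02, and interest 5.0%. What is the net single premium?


NSP = benefit * sum_{k=0}^{n-1} k_p_x * q * v^(k+1)
With constant q=0.02, v=0.952381
Sum = 0.190977
NSP = 352409 * 0.190977
= 67302.0563


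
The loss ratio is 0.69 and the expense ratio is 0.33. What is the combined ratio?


Combined ratio = loss ratio + expense ratio
= 0.69 + 0.33
= 1.02


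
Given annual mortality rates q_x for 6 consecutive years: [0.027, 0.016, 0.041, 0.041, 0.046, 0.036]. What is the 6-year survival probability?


p_k = 1 - q_k for each year
Survival = product of (1 - q_k)
= 0.973 * 0.984 * 0.959 * 0.959 * 0.954 * 0.964
= 0.8098


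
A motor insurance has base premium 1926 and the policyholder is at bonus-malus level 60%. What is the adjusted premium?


adjusted = base * BM_level / 100
= 1926 * 60 / 100
= 1926 * 0.6
= 1155.6


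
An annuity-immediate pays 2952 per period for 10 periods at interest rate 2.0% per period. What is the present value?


PV = PMT * (1 - (1+i)^(-n)) / i
= 2952 * (1 - (1+0.02)^(-10)) / 0.02
= 2952 * (1 - 0.820348) / 0.02
= 2952 * 8.982585
= 26516.5909


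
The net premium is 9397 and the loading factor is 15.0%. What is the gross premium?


Gross = net * (1 + loading)
= 9397 * (1 + 0.15)
= 9397 * 1.15
= 10806.55


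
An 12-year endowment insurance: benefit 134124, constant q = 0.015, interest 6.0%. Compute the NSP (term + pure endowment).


Term component = 15704.9002
Pure endowment = 12_p_x * v^12 * benefit = 0.834132 * 0.496969 * 134124 = 55599.4992
NSP = 71304.3994


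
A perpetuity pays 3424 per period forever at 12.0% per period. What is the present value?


PV = PMT / i
= 3424 / 0.12
= 28533.3333


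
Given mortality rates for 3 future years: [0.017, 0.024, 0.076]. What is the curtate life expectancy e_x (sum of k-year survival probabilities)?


e_x = sum_{k=1}^{n} k_p_x
k_p_x values:
  1_p_x = 0.983
  2_p_x = 0.959408
  3_p_x = 0.886493
e_x = 2.8289


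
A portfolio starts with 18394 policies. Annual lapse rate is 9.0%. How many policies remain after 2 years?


remaining = initial * (1 - lapse)^years
= 18394 * (1 - 0.09)^2
= 18394 * 0.8281
= 15232.0714


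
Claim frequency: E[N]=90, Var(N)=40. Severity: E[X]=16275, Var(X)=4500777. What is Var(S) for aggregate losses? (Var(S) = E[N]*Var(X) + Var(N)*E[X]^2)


Var(S) = E[N]*Var(X) + Var(N)*E[X]^2
= 90*4500777 + 40*16275^2
= 405069930 + 10595025000
= 1.1000e+10


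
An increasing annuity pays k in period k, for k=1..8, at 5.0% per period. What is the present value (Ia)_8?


(Ia)_n = sum_{k=1}^{n} k * v^k, v = 1/(1+i)
v = 0.952381
Sum computed term by term:
(Ia)_8 = 27.4332


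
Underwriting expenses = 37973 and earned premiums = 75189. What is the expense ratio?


Expense ratio = expenses / premiums
= 37973 / 75189
= 0.505


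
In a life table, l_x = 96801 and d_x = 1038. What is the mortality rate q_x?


q_x = d_x / l_x
= 1038 / 96801
= 0.0107


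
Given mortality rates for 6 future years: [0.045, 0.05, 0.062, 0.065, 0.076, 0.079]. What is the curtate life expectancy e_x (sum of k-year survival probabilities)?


e_x = sum_{k=1}^{n} k_p_x
k_p_x values:
  1_p_x = 0.955
  2_p_x = 0.90725
  3_p_x = 0.851
  4_p_x = 0.795685
  5_p_x = 0.735213
  6_p_x = 0.677132
e_x = 4.9213


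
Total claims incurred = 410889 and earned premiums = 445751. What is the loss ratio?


Loss ratio = claims / premiums
= 410889 / 445751
= 0.9218


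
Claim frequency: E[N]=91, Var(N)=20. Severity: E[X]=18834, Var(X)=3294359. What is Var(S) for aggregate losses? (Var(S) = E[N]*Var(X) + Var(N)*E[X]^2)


Var(S) = E[N]*Var(X) + Var(N)*E[X]^2
= 91*3294359 + 20*18834^2
= 299786669 + 7094391120
= 7.3942e+09


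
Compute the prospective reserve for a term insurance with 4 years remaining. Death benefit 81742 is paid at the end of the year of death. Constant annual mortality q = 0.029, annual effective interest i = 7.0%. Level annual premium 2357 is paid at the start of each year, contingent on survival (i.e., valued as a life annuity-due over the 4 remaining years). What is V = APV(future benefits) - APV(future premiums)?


v = 1/(1+i) = 0.934579
APV(future benefits) per unit = sum_{k=0}^{3} k_p_x * q * v^(k+1) = 0.094272
APV(future benefits) = 81742 * 0.094272 = 7705.9781
Life annuity-due factor ä_{x:4} = sum_{k=0}^{3} k_p_x * v^k = 3.47831
APV(future premiums) = 2357 * 3.47831 = 8198.3768
V = 7705.9781 - 8198.3768
= -492.3987


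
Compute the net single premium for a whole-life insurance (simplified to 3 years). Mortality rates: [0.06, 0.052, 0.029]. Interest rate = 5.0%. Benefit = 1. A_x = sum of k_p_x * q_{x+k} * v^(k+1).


v = 0.952381
Year 0: k_p_x=1.0, q=0.06, term=0.057143
Year 1: k_p_x=0.94, q=0.052, term=0.044336
Year 2: k_p_x=0.89112, q=0.029, term=0.022324
A_x = 0.1238


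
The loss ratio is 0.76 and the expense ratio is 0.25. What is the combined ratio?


Combined ratio = loss ratio + expense ratio
= 0.76 + 0.25
= 1.01


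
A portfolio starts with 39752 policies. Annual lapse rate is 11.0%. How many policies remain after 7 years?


remaining = initial * (1 - lapse)^years
= 39752 * (1 - 0.11)^7
= 39752 * 0.442313
= 17582.8402


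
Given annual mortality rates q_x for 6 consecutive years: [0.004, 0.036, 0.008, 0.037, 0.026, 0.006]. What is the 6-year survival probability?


p_k = 1 - q_k for each year
Survival = product of (1 - q_k)
= 0.996 * 0.964 * 0.992 * 0.963 * 0.974 * 0.994
= 0.888


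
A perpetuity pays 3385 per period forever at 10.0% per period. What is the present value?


PV = PMT / i
= 3385 / 0.1
= 33850.0


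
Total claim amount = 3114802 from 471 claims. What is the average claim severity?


severity = total / number
= 3114802 / 471
= 6613.1677


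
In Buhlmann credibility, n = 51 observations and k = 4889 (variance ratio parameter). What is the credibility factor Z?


Z = n / (n + k)
= 51 / (51 + 4889)
= 51 / 4940
= 0.0103


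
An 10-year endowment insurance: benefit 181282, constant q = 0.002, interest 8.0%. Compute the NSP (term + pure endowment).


Term component = 2414.0902
Pure endowment = 10_p_x * v^10 * benefit = 0.980179 * 0.463193 * 181282 = 82304.3031
NSP = 84718.3933


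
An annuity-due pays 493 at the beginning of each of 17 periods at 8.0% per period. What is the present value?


PV_due = PMT * (1-(1+i)^(-n))/i * (1+i)
PV_immediate = 4496.9676
PV_due = 4496.9676 * 1.08
= 4856.725


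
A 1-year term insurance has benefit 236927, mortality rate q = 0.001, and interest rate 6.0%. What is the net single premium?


NSP = benefit * q * v
v = 1/(1+i) = 0.943396
NSP = 236927 * 0.001 * 0.943396
= 223.516


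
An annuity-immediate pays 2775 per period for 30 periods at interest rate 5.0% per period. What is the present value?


PV = PMT * (1 - (1+i)^(-n)) / i
= 2775 * (1 - (1+0.05)^(-30)) / 0.05
= 2775 * (1 - 0.231377) / 0.05
= 2775 * 15.372451
= 42658.5516


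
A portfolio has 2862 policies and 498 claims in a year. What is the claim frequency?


frequency = claims / policies
= 498 / 2862
= 0.174


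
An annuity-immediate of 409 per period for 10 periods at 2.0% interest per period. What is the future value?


FV = PMT * ((1+i)^n - 1) / i
= 409 * ((1.02)^10 - 1) / 0.02
= 409 * (1.218994 - 1) / 0.02
= 4478.4359


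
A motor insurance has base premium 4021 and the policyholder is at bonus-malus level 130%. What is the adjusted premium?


adjusted = base * BM_level / 100
= 4021 * 130 / 100
= 4021 * 1.3
= 5227.3


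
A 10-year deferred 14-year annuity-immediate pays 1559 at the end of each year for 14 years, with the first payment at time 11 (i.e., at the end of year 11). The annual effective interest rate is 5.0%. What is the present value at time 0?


PV at time 10 of the 14-year annuity-immediate:
a_n = 1559 * (1-(1+0.05)^(-14))/0.05 = 15431.9812
Discount back 10 years to time 0:
PV = 15431.9812 * (1+0.05)^(-10)
= 15431.9812 * 0.613913
= 9473.8978


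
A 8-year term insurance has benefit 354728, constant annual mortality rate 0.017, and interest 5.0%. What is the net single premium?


NSP = benefit * sum_{k=0}^{n-1} k_p_x * q * v^(k+1)
With constant q=0.017, v=0.952381
Sum = 0.104009
NSP = 354728 * 0.104009
= 36894.7513


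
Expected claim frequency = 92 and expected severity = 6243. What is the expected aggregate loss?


E[S] = E[N] * E[X]
= 92 * 6243
= 574356


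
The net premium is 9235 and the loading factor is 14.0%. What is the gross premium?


Gross = net * (1 + loading)
= 9235 * (1 + 0.14)
= 9235 * 1.14
= 10527.9


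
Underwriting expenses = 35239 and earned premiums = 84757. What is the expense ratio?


Expense ratio = expenses / premiums
= 35239 / 84757
= 0.4158


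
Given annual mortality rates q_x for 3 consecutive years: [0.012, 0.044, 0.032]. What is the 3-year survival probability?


p_k = 1 - q_k for each year
Survival = product of (1 - q_k)
= 0.988 * 0.956 * 0.968
= 0.9143


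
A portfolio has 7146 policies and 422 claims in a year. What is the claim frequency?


frequency = claims / policies
= 422 / 7146
= 0.0591


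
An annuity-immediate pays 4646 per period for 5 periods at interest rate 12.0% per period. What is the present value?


PV = PMT * (1 - (1+i)^(-n)) / i
= 4646 * (1 - (1+0.12)^(-5)) / 0.12
= 4646 * (1 - 0.567427) / 0.12
= 4646 * 3.604776
= 16747.7902


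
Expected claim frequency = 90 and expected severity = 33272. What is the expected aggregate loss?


E[S] = E[N] * E[X]
= 90 * 33272
= 2.9945e+06


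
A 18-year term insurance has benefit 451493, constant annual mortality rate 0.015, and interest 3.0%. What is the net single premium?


NSP = benefit * sum_{k=0}^{n-1} k_p_x * q * v^(k+1)
With constant q=0.015, v=0.970874
Sum = 0.18417
NSP = 451493 * 0.18417
= 83151.6566


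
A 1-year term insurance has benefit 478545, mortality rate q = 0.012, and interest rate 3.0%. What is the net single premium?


NSP = benefit * q * v
v = 1/(1+i) = 0.970874
NSP = 478545 * 0.012 * 0.970874
= 5575.2816


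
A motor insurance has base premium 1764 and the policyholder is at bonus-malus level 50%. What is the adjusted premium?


adjusted = base * BM_level / 100
= 1764 * 50 / 100
= 1764 * 0.5
= 882.0


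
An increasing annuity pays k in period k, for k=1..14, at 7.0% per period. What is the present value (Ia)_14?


(Ia)_n = sum_{k=1}^{n} k * v^k, v = 1/(1+i)
v = 0.934579
Sum computed term by term:
(Ia)_14 = 56.1173


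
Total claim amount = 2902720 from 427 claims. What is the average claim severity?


severity = total / number
= 2902720 / 427
= 6797.9391


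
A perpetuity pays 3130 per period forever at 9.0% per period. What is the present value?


PV = PMT / i
= 3130 / 0.09
= 34777.7778


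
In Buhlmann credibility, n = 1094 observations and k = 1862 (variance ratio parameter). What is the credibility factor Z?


Z = n / (n + k)
= 1094 / (1094 + 1862)
= 1094 / 2956
= 0.3701


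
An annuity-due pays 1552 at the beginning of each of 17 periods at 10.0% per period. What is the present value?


PV_due = PMT * (1-(1+i)^(-n))/i * (1+i)
PV_immediate = 12449.4507
PV_due = 12449.4507 * 1.1
= 13694.3958


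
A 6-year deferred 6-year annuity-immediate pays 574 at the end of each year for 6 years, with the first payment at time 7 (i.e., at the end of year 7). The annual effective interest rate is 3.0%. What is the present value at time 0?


PV at time 6 of the 6-year annuity-immediate:
a_n = 574 * (1-(1+0.03)^(-6))/0.03 = 3109.4679
Discount back 6 years to time 0:
PV = 3109.4679 * (1+0.03)^(-6)
= 3109.4679 * 0.837484
= 2604.1304


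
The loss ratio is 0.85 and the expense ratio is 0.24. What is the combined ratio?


Combined ratio = loss ratio + expense ratio
= 0.85 + 0.24
= 1.09


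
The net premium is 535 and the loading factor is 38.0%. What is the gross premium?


Gross = net * (1 + loading)
= 535 * (1 + 0.38)
= 535 * 1.38
= 738.3


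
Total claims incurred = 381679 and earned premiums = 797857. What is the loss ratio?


Loss ratio = claims / premiums
= 381679 / 797857
= 0.4784


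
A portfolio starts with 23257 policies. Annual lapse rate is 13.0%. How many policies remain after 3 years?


remaining = initial * (1 - lapse)^years
= 23257 * (1 - 0.13)^3
= 23257 * 0.658503
= 15314.8043


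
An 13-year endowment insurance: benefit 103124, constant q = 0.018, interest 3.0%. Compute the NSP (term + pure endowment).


Term component = 17876.6191
Pure endowment = 13_p_x * v^13 * benefit = 0.789677 * 0.680951 * 103124 = 55453.0158
NSP = 73329.6349


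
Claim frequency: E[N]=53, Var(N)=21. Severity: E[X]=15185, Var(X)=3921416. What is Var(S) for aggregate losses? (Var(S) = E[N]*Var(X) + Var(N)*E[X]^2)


Var(S) = E[N]*Var(X) + Var(N)*E[X]^2
= 53*3921416 + 21*15185^2
= 207835048 + 4842268725
= 5.0501e+09


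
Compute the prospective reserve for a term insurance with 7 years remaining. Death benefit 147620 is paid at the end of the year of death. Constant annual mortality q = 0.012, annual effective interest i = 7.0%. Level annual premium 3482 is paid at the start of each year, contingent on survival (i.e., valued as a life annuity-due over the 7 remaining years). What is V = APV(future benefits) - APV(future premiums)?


v = 1/(1+i) = 0.934579
APV(future benefits) per unit = sum_{k=0}^{6} k_p_x * q * v^(k+1) = 0.062592
APV(future benefits) = 147620 * 0.062592 = 9239.9014
Life annuity-due factor ä_{x:7} = sum_{k=0}^{6} k_p_x * v^k = 5.581162
APV(future premiums) = 3482 * 5.581162 = 19433.6078
V = 9239.9014 - 19433.6078
= -10193.7064


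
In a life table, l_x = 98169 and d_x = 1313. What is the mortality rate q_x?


q_x = d_x / l_x
= 1313 / 98169
= 0.0134
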